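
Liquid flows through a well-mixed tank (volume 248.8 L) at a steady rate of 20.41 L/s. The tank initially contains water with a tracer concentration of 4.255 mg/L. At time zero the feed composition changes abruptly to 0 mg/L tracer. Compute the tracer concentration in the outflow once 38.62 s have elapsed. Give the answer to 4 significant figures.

Transient balance on the dissolved component: V dC/dt = Q(C_in − C).
So dC/dt = (C_in − C)/τ with τ = V/Q = 248.8/20.41 = 12.1901 s.
This is linear first-order; C(t) = C_in + (C₀ − C_in) e^(−t/τ).
C(38.62) = 0 + (4.255 − 0)·e^(−38.62/12.1901) = 0 + (4.25500)·0.0420816 = 0.179057 mg/L.

0.1791 mg/L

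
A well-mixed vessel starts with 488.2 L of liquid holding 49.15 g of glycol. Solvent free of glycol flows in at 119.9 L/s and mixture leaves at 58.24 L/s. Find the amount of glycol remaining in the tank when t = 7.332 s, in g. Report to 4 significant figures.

26.46 g

Let m(t) be the amount of glycol. Volume: V(t) = V₀ + (Q_in − Q_out) t = 488.2 + 61.6600 t; V(7.332) = 940.291 L.
Species balance (pure solvent in): dm/dt = −Q_out · m/V(t).
Separate: dm/m = −Q_out dt/V(t) ⇒ ln(m/m₀) = −(Q_out/(Q_in−Q_out)) ln(V/V₀).
m = m₀ (V₀/V)^(Q_out/(Q_in−Q_out)) = 49.15 × (488.2/940.291)^(0.944535) = 26.4635 g.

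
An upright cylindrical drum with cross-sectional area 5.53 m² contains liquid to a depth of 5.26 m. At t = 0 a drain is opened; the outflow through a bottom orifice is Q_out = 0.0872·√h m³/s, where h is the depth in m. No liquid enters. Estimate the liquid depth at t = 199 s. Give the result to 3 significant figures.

0.525 m

Accumulation of liquid (constant cross-section A): A dh/dt = −0.0872 √h.
∫ h^(−1/2) dh = −(0.0872/A) ∫ dt, giving 2√h = 2√h₀ − (0.0872/A) t.
√h = √5.26 − 0.0872·199/(2·5.53) = 2.2935 − 1.5690 = 0.72450.
h = 0.72450² = 0.52490 m.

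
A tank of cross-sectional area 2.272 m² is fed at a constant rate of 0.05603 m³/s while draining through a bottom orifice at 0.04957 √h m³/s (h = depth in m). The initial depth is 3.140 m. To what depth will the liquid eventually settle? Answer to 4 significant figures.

Level balance: A dh/dt = 0.05603 − 0.04957 √h. Setting dh/dt = 0:
Q_in = 0.04957 √h_ss ⇒ √h_ss = 0.05603/0.04957 = 1.13032.
h_ss = 1.13032² = 1.27763 m. (Since h₀ = 3.140 m > h_ss, the level will fall toward this value.)

1.278 m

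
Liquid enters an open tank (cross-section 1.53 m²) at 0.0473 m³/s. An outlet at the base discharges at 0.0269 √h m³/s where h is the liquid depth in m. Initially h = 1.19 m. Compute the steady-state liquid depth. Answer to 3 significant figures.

A dh/dt = Q_in − 0.0269 √h. Steady state requires inflow = outflow:
Q_in = 0.0269 √h_ss ⇒ √h_ss = 0.0473/0.0269 = 1.7584.
h_ss = 1.7584² = 3.0918 m. (Since h₀ = 1.19 m < h_ss, the level will rise toward this value.)

3.09 m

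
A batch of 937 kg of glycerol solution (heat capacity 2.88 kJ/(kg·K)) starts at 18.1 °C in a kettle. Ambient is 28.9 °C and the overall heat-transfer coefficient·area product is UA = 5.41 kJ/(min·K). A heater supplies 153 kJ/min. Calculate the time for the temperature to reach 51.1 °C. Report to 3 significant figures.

928 min

Lumped-capacitance energy balance: M c_p dT/dt = UA(T_amb − T) + Q̇.
τ = M c_p/UA = 498.81 min; T_ss = T_amb + Q̇/UA = 28.9 + 153/5.41 = 57.181 °C.
T(t) = T_ss + (T₀ − T_ss)e^(−t/τ); set T = 51.1:
t = −τ ln[(T − T_ss)/(T₀ − T_ss)] = −498.81 · ln(0.15560) = 928.02 min.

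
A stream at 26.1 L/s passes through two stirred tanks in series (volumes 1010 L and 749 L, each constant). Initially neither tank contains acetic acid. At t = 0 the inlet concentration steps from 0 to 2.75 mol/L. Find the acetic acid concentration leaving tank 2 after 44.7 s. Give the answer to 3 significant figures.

1.06 mol/L

Time constants: τᵢ = Vᵢ/Q for each well-mixed tank.
τ₁ = 1010/26.1 = 38.697 s; τ₂ = 749/26.1 = 28.697 s.
Solving the cascade with C₁(0)=C₂(0)=0 gives C₂(t) = C_in[1 − (τ₁ e^(−t/τ₁) − τ₂ e^(−t/τ₂))/(τ₁ − τ₂)].
At t = 44.7: e^(−t/τ₁) = 0.31502, e^(−t/τ₂) = 0.21063.
C₂ = 2.75·[1 − (38.697·0.31502 − 28.697·0.21063)/(10.000)] = 2.75·0.38542 = 1.0599 mol/L.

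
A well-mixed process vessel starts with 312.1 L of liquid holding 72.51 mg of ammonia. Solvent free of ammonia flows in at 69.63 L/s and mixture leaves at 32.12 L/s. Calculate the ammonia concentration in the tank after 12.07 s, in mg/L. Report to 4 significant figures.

0.04400 mg/L

Total volume: dV/dt = Q_in − Q_out = 37.5100 L/s, so V(t) = 312.1 + 37.5100 t and V(12.07) = 764.846 L.
No ammonia enters, so dm/dt = −Q_out · (m/V).
dm/m = −Q_out dt/(V₀ + 37.5100 t); integrating gives ln(m/m₀) = −(Q_out/(Q_in−Q_out)) ln(V/V₀).
m = m₀ (V₀/V)^(Q_out/(Q_in−Q_out)) = 72.51 × (312.1/764.846)^(0.856305) = 33.6555 mg.
C = m/V = 33.6555/764.846 = 0.0440029 mg/L.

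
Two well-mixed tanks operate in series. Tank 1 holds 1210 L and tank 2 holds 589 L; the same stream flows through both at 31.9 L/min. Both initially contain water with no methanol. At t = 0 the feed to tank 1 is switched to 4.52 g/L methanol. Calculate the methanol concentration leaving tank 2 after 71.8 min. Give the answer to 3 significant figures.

Time constants: τᵢ = Vᵢ/Q for each well-mixed tank.
τ₁ = 1210/31.9 = 37.931 min; τ₂ = 589/31.9 = 18.464 min.
Tank 1: C₁ = C_in(1 − e^(−t/τ₁)). Tank 2 (τ₁ ≠ τ₂): C₂ = C_in[1 − (τ₁ e^(−t/τ₁) − τ₂ e^(−t/τ₂))/(τ₁ − τ₂)].
At t = 71.8: e^(−t/τ₁) = 0.15063, e^(−t/τ₂) = 0.020473.
C₂ = 4.52·[1 − (37.931·0.15063 − 18.464·0.020473)/(19.467)] = 4.52·0.72591 = 3.2811 g/L.

3.28 g/L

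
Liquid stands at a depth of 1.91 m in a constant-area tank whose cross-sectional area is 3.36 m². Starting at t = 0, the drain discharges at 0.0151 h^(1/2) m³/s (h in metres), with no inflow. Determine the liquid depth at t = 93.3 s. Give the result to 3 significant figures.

Accumulation of liquid (constant cross-section A): A dh/dt = −0.0151 √h.
Separate and integrate: 2(√h − √h₀) = −(0.0151/A) t.
√h = √1.91 − 0.0151·93.3/(2·3.36) = 1.3820 − 0.20965 = 1.1724.
h = 1.1724² = 1.3745 m.

1.37 m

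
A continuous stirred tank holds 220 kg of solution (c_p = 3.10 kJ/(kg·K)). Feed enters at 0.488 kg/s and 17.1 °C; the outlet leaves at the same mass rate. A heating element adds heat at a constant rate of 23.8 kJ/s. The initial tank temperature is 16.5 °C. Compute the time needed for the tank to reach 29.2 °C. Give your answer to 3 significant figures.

M c_p dT/dt = ṁ c_p (T_in − T) + Q̇.
τ = M/ṁ = 450.82 s; T_ss = T_in + Q̇/(ṁ c_p) = 32.832 °C.
T(t) = T_ss + (T₀ − T_ss) e^(−t/τ). Set T = 29.2:
e^(−t/τ) = (29.2 − 32.832)/(16.5 − 32.832) = 0.22241
t = −450.82 · ln(0.22241) = 677.70 s.

678 s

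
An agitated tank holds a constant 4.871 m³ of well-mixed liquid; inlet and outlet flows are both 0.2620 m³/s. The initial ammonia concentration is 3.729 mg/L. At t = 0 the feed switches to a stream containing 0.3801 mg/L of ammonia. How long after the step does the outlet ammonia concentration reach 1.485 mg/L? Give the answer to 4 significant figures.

Mass balance on the solute (V constant): V dC/dt = Q(C_in − C), so τ = V/Q = 18.5916 s.
C(t) = C_in + (C₀ − C_in) e^(−t/τ). Set C = 1.485 and solve for t:
e^(−t/τ) = (C − C_in)/(C₀ − C_in) = (1.485 − 0.3801)/(3.729 − 0.3801) = 0.329929
t = −τ ln(…) = 18.5916 × 1.10888 = 20.6158 s.

20.62 s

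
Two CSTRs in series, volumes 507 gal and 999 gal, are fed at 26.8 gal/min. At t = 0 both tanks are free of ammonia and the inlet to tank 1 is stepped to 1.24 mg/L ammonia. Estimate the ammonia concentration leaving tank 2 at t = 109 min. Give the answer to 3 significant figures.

Species balance on tank i: dCᵢ/dt = (Cᵢ₋₁ − Cᵢ)/τᵢ with τᵢ = Vᵢ/Q.
τ₁ = 507/26.8 = 18.918 min; τ₂ = 999/26.8 = 37.276 min.
Solving the cascade with C₁(0)=C₂(0)=0 gives C₂(t) = C_in[1 − (τ₁ e^(−t/τ₁) − τ₂ e^(−t/τ₂))/(τ₁ − τ₂)].
At t = 109: e^(−t/τ₁) = 0.0031456, e^(−t/τ₂) = 0.053712.
C₂ = 1.24·[1 − (18.918·0.0031456 − 37.276·0.053712)/(-18.358)] = 1.24·0.89418 = 1.1088 mg/L.

1.11 mg/L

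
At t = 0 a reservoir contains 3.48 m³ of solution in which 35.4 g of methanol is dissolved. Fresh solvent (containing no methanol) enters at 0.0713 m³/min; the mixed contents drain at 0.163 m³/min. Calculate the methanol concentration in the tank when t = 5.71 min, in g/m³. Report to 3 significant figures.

8.96 g/m³

Let m(t) be the amount of methanol. Volume: V(t) = V₀ + (Q_in − Q_out) t = 3.48 − 0.091700 t; V(5.71) = 2.9564 m³.
Species balance (pure solvent in): dm/dt = −Q_out · m/V(t).
dm/m = −Q_out dt/(V₀ − 0.091700 t); integrating gives ln(m/m₀) = −(Q_out/(Q_in−Q_out)) ln(V/V₀).
m = m₀ (V₀/V)^(Q_out/(Q_in−Q_out)) = 35.4 × (3.48/2.9564)^(-1.7775) = 26.493 g.
C = m/V = 26.493/2.9564 = 8.9611 g/m³.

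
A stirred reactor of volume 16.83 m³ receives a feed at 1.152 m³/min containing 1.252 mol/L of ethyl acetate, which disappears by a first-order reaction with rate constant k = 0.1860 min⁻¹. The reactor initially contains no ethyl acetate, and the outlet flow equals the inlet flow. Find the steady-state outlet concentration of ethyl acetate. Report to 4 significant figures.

0.3368 mol/L

V dC/dt = Q(C_in − C) − k V C.
At steady state: 0 = Q C_in − (Q + kV) C_ss, so C_ss = Q C_in/(Q + kV).
C_ss = 1.152·1.252/(1.152 + 0.1860·16.83) = 1.44230/4.28238 = 0.336800 mol/L.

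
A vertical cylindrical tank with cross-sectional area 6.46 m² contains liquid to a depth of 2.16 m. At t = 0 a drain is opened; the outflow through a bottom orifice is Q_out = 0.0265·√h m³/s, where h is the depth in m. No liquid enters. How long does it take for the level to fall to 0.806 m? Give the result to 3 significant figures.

279 s

Accumulation of liquid (constant cross-section A): A dh/dt = −0.0265 √h.
Separate and integrate: 2(√h − √h₀) = −(0.0265/A) t.
t = 2A(√h₀ − √h)/0.0265 = 2·6.46·(√2.16 − √0.806)/0.0265
  = 12.920 × (1.4697 − 0.89778) / 0.0265 = 278.84 s.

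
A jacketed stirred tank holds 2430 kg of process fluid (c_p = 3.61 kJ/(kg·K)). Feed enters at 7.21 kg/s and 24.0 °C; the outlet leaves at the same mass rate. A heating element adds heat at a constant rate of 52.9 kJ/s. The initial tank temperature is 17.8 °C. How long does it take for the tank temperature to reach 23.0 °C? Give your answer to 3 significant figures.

M c_p dT/dt = ṁ c_p (T_in − T) + Q̇.
τ = M/ṁ = 337.03 s; T_ss = T_in + Q̇/(ṁ c_p) = 26.032 °C.
T(t) = T_ss + (T₀ − T_ss) e^(−t/τ). Set T = 23.0:
e^(−t/τ) = (23.0 − 26.032)/(17.8 − 26.032) = 0.36835
t = −337.03 · ln(0.36835) = 336.60 s.

337 s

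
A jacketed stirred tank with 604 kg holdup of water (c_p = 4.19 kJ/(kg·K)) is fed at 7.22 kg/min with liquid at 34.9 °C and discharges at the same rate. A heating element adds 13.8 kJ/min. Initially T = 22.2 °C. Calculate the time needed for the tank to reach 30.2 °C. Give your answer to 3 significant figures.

M c_p dT/dt = ṁ c_p (T_in − T) + Q̇.
τ = M/ṁ = 83.657 min; T_ss = T_in + Q̇/(ṁ c_p) = 35.356 °C.
T(t) = T_ss + (T₀ − T_ss) e^(−t/τ). Set T = 30.2:
e^(−t/τ) = (30.2 − 35.356)/(22.2 − 35.356) = 0.39192
t = −83.657 · ln(0.39192) = 78.361 min.

78.4 min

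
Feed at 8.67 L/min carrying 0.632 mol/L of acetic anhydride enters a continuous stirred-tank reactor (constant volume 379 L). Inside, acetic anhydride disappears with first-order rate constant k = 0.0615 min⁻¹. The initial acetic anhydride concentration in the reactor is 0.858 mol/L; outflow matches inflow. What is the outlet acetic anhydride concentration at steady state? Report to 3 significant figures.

0.171 mol/L

V dC/dt = Q(C_in − C) − k V C.
At steady state: 0 = Q C_in − (Q + kV) C_ss, so C_ss = Q C_in/(Q + kV).
C_ss = 8.67·0.632/(8.67 + 0.0615·379) = 5.4794/31.978 = 0.17135 mol/L.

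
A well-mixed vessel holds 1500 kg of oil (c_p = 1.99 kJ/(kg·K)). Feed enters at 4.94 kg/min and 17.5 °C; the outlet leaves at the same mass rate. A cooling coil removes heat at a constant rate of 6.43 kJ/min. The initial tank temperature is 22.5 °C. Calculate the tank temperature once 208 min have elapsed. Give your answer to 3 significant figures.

19.7 °C

Energy balance: M c_p dT/dt = ṁ c_p (T_in − T) − 6.43.
τ = M/ṁ = 303.64 min; T_ss = T_in − Q̇/(ṁ c_p) = 17.5 − 6.43/(4.94·1.99) = 16.846 °C.
This is linear first-order; T(t) = T_ss + (T₀ − T_ss) e^(−t/τ).
T(208) = 16.846 + (5.6541)·e^(−208/303.64) = 16.846 + (5.6541)·0.50408 = 19.696 °C.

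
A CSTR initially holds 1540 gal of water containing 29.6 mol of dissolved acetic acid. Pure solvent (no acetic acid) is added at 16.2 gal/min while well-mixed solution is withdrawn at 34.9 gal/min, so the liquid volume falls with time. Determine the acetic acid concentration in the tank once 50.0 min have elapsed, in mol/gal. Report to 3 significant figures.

Total volume: dV/dt = Q_in − Q_out = -18.700 gal/min, so V(t) = 1540 − 18.700 t and V(50.0) = 605.00 gal.
No acetic acid enters, so dm/dt = −Q_out · (m/V).
dm/m = −Q_out dt/(V₀ − 18.700 t); integrating gives ln(m/m₀) = −(Q_out/(Q_in−Q_out)) ln(V/V₀).
m = m₀ (V₀/V)^(Q_out/(Q_in−Q_out)) = 29.6 × (1540/605.00)^(-1.8663) = 5.1762 mol.
C = m/V = 5.1762/605.00 = 0.0085556 mol/gal.

0.00856 mol/gal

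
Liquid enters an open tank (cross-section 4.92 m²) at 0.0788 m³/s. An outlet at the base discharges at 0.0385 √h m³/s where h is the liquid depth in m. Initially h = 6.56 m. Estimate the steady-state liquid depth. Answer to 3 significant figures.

Level balance: A dh/dt = 0.0788 − 0.0385 √h. Setting dh/dt = 0:
Q_in = 0.0385 √h_ss ⇒ √h_ss = 0.0788/0.0385 = 2.0468.
h_ss = 2.0468² = 4.1892 m. (Since h₀ = 6.56 m > h_ss, the level will fall toward this value.)

4.19 m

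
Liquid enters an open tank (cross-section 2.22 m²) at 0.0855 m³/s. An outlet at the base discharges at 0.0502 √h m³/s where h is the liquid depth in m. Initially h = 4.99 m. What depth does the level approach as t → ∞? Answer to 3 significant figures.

A dh/dt = Q_in − 0.0502 √h. Steady state requires inflow = outflow:
Q_in = 0.0502 √h_ss ⇒ √h_ss = 0.0855/0.0502 = 1.7032.
h_ss = 1.7032² = 2.9008 m. (Since h₀ = 4.99 m > h_ss, the level will fall toward this value.)

2.90 m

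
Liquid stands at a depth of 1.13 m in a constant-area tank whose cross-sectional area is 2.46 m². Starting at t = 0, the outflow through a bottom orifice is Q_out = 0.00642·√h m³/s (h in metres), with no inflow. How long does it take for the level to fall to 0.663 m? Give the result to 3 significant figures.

With no inflow, A dh/dt = −0.00642 √h.
This is separable: 2 d(√h)/dt = −0.00642/A, so √h = √h₀ − (0.00642/(2A)) t.
t = 2A(√h₀ − √h)/0.00642 = 2·2.46·(√1.13 − √0.663)/0.00642
  = 4.9200 × (1.0630 − 0.81425) / 0.00642 = 190.64 s.

191 s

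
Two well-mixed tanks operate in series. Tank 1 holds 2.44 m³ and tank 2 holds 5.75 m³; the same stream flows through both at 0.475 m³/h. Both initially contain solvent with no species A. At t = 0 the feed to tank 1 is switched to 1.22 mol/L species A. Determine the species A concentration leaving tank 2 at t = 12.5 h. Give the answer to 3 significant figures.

0.544 mol/L

Time constants: τᵢ = Vᵢ/Q for each well-mixed tank.
τ₁ = 2.44/0.475 = 5.1368 h; τ₂ = 5.75/0.475 = 12.105 h.
Tank 1: C₁ = C_in(1 − e^(−t/τ₁)). Tank 2 (τ₁ ≠ τ₂): C₂ = C_in[1 − (τ₁ e^(−t/τ₁) − τ₂ e^(−t/τ₂))/(τ₁ − τ₂)].
At t = 12.5: e^(−t/τ₁) = 0.087738, e^(−t/τ₂) = 0.35608.
C₂ = 1.22·[1 − (5.1368·0.087738 − 12.105·0.35608)/(-6.9684)] = 1.22·0.44611 = 0.54426 mol/L.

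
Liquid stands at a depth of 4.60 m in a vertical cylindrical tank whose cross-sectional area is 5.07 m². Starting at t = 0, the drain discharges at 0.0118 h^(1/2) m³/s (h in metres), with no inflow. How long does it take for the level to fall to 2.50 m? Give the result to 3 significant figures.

484 s

With no inflow, A dh/dt = −0.0118 √h.
This is separable: 2 d(√h)/dt = −0.0118/A, so √h = √h₀ − (0.0118/(2A)) t.
t = 2A(√h₀ − √h)/0.0118 = 2·5.07·(√4.60 − √2.50)/0.0118
  = 10.140 × (2.1448 − 1.5811) / 0.0118 = 484.33 s.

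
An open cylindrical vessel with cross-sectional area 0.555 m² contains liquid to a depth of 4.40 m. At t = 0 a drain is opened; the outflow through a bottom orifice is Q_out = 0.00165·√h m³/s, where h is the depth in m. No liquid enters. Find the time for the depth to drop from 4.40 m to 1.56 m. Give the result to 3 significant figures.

With no inflow, A dh/dt = −0.00165 √h.
∫ h^(−1/2) dh = −(0.00165/A) ∫ dt, giving 2√h = 2√h₀ − (0.00165/A) t.
t = 2A(√h₀ − √h)/0.00165 = 2·0.555·(√4.40 − √1.56)/0.00165
  = 1.1100 × (2.0976 − 1.2490) / 0.00165 = 570.89 s.

571 s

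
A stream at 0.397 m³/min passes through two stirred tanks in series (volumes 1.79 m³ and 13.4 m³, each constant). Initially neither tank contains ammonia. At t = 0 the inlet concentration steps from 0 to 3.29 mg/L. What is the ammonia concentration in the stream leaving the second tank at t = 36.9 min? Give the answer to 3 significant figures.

Each tank obeys Vᵢ dCᵢ/dt = Q(Cᵢ₋₁ − Cᵢ), so τᵢ = Vᵢ/Q.
τ₁ = 1.79/0.397 = 4.5088 min; τ₂ = 13.4/0.397 = 33.753 min.
Tank 1: C₁ = C_in(1 − e^(−t/τ₁)). Tank 2 (τ₁ ≠ τ₂): C₂ = C_in[1 − (τ₁ e^(−t/τ₁) − τ₂ e^(−t/τ₂))/(τ₁ − τ₂)].
At t = 36.9: e^(−t/τ₁) = 0.00027909, e^(−t/τ₂) = 0.33513.
C₂ = 3.29·[1 − (4.5088·0.00027909 − 33.753·0.33513)/(-29.244)] = 3.29·0.61324 = 2.0176 mg/L.

2.02 mg/L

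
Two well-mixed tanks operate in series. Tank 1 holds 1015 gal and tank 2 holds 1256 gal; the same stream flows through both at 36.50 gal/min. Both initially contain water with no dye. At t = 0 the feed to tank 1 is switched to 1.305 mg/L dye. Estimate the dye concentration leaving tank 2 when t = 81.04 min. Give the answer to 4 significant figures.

Each tank obeys Vᵢ dCᵢ/dt = Q(Cᵢ₋₁ − Cᵢ), so τᵢ = Vᵢ/Q.
τ₁ = 1015/36.50 = 27.8082 min; τ₂ = 1256/36.50 = 34.4110 min.
Tank 1: C₁ = C_in(1 − e^(−t/τ₁)). Tank 2 (τ₁ ≠ τ₂): C₂ = C_in[1 − (τ₁ e^(−t/τ₁) − τ₂ e^(−t/τ₂))/(τ₁ − τ₂)].
At t = 81.04: e^(−t/τ₁) = 0.0542449, e^(−t/τ₂) = 0.0948875.
C₂ = 1.305·[1 − (27.8082·0.0542449 − 34.4110·0.0948875)/(-6.60274)] = 1.305·0.733942 = 0.957794 mg/L.

0.9578 mg/L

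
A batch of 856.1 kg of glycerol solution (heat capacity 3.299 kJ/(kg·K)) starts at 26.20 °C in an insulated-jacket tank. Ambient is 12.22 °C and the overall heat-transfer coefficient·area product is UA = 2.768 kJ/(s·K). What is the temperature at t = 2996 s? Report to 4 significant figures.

M c_p dT/dt = −UA(T − T_amb).
dT/dt = (T_ss − T)/τ with T_ss = T_amb = 12.2200 °C, τ = M c_p/UA = 856.1·3.299/2.768 = 1020.33 s.
Solution: T(t) = T_ss + (T₀ − T_ss) e^(−t/τ).
T(2996) = 12.2200 + (13.9800)·0.0530615 = 12.9618 °C.

12.96 °C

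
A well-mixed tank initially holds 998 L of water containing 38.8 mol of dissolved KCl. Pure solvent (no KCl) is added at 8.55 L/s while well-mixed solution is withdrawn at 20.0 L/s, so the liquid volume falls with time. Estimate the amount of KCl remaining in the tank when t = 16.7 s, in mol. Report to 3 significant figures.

Total volume: dV/dt = Q_in − Q_out = -11.450 L/s, so V(t) = 998 − 11.450 t and V(16.7) = 806.79 L.
No KCl enters, so dm/dt = −Q_out · (m/V).
dm/m = −Q_out dt/(V₀ − 11.450 t); integrating gives ln(m/m₀) = −(Q_out/(Q_in−Q_out)) ln(V/V₀).
m = m₀ (V₀/V)^(Q_out/(Q_in−Q_out)) = 38.8 × (998/806.79)^(-1.7467) = 26.760 mol.

26.8 mol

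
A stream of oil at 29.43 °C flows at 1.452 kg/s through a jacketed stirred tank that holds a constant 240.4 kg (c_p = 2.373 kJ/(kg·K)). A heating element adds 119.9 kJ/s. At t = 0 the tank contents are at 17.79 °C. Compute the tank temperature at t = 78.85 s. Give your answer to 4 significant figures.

M c_p dT/dt = ṁ c_p (T_in − T) + Q̇.
Rearrange: dT/dt = (T_ss − T)/τ with τ = M/ṁ = 165.565 s and T_ss = T_in + Q̇/(ṁ c_p) = 64.2280 °C.
Solution: T(t) = T_ss + (T₀ − T_ss) e^(−t/τ).
T(78.85) = 64.2280 + (-46.4380)·e^(−78.85/165.565) = 64.2280 + (-46.4380)·0.621109 = 35.3850 °C.

35.38 °C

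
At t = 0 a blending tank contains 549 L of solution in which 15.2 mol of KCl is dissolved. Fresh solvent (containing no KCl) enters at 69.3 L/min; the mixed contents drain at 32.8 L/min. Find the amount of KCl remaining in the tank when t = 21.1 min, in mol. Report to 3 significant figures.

Total volume: dV/dt = Q_in − Q_out = 36.500 L/min, so V(t) = 549 + 36.500 t and V(21.1) = 1319.2 L.
Species balance (pure solvent in): dm/dt = −Q_out · m/V(t).
Separate: dm/m = −Q_out dt/V(t) ⇒ ln(m/m₀) = −(Q_out/(Q_in−Q_out)) ln(V/V₀).
m = m₀ (V₀/V)^(Q_out/(Q_in−Q_out)) = 15.2 × (549/1319.2)^(0.89863) = 6.9138 mol.

6.91 mol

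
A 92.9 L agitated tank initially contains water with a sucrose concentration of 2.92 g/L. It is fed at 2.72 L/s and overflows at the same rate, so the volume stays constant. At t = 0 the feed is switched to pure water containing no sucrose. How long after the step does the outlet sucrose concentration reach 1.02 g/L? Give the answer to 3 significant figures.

35.9 s

Unsteady species balance (constant V, well mixed): V dC/dt = Q(C_in − C), so τ = V/Q = 34.154 s.
C(t) = C_in + (C₀ − C_in) e^(−t/τ). Set C = 1.02 and solve for t:
e^(−t/τ) = (C − C_in)/(C₀ − C_in) = (1.02 − 0)/(2.92 − 0) = 0.34932
t = −τ ln(…) = 34.154 × 1.0518 = 35.923 s.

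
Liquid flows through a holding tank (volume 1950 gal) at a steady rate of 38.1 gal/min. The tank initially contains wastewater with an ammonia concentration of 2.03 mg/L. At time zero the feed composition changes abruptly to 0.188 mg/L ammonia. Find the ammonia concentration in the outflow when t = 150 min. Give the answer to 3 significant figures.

Accumulation = in − out for the solute gives V dC/dt = Q(C_in − C).
Time constant τ = V/Q = 1950/38.1 = 51.181 min.
C approaches C_in exponentially: C(t) = C_in + (C₀ − C_in) e^(−t/τ).
C(150) = 0.188 + (2.03 − 0.188)·e^(−150/51.181) = 0.188 + (1.8420)·0.053356 = 0.28628 mg/L.

0.286 mg/L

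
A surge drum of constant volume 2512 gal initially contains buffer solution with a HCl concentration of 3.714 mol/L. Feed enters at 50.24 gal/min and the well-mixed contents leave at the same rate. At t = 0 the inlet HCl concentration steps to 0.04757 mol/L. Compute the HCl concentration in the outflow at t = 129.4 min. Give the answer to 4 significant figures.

0.3232 mol/L

Accumulation = in − out for the solute gives V dC/dt = Q(C_in − C).
Time constant τ = V/Q = 2512/50.24 = 50.0000 min.
This is linear first-order; C(t) = C_in + (C₀ − C_in) e^(−t/τ).
C(129.4) = 0.04757 + (3.714 − 0.04757)·e^(−129.4/50.0000) = 0.04757 + (3.66643)·0.0751702 = 0.323176 mol/L.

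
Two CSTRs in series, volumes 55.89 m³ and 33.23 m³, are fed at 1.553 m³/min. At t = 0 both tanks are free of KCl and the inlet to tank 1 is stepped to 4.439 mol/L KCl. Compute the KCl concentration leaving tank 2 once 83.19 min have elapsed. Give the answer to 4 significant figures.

3.487 mol/L

Time constants: τᵢ = Vᵢ/Q for each well-mixed tank.
τ₁ = 55.89/1.553 = 35.9884 min; τ₂ = 33.23/1.553 = 21.3973 min.
Solving the cascade with C₁(0)=C₂(0)=0 gives C₂(t) = C_in[1 − (τ₁ e^(−t/τ₁) − τ₂ e^(−t/τ₂))/(τ₁ − τ₂)].
At t = 83.19: e^(−t/τ₁) = 0.0991048, e^(−t/τ₂) = 0.0204888.
C₂ = 4.439·[1 − (35.9884·0.0991048 − 21.3973·0.0204888)/(14.5911)] = 4.439·0.785608 = 3.48731 mol/L.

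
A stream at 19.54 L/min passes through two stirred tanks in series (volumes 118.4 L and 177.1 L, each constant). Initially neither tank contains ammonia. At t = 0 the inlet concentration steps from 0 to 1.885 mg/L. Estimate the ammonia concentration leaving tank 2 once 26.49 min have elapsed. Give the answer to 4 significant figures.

Time constants: τᵢ = Vᵢ/Q for each well-mixed tank.
τ₁ = 118.4/19.54 = 6.05937 min; τ₂ = 177.1/19.54 = 9.06346 min.
Solving the cascade with C₁(0)=C₂(0)=0 gives C₂(t) = C_in[1 − (τ₁ e^(−t/τ₁) − τ₂ e^(−t/τ₂))/(τ₁ − τ₂)].
At t = 26.49: e^(−t/τ₁) = 0.0126292, e^(−t/τ₂) = 0.0537869.
C₂ = 1.885·[1 − (6.05937·0.0126292 − 9.06346·0.0537869)/(-3.00409)] = 1.885·0.863196 = 1.62713 mg/L.

1.627 mg/L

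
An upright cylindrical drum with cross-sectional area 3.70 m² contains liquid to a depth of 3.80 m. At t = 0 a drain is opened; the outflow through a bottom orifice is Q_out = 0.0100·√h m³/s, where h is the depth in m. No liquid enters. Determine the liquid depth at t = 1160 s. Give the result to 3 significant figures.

0.146 m

Volume balance on the tank: A dh/dt = −0.0100 √h.
This is separable: 2 d(√h)/dt = −0.0100/A, so √h = √h₀ − (0.0100/(2A)) t.
√h = √3.80 − 0.0100·1160/(2·3.70) = 1.9494 − 1.5676 = 0.38179.
h = 0.38179² = 0.14576 m.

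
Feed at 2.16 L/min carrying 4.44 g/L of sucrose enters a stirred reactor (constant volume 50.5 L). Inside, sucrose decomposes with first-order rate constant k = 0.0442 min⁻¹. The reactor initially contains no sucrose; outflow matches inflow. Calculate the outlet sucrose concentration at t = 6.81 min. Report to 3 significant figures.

0.976 g/L

Species balance: V dC/dt = Q C_in − Q C − k V C.
dC/dt = (Q/V) C_in − (Q/V + k) C; effective rate a = Q/V + k = 0.042772 + 0.0442 = 0.086972 min⁻¹.
C_ss = Q C_in/(Q + kV) = 2.1836 g/L; C(t) = C_ss + (C₀ − C_ss) e^(−a t).
C(6.81) = 2.1836 + (-2.1836)·e^(−0.086972·6.81) = 2.1836 + (-2.1836)·0.55306 = 0.97591 g/L.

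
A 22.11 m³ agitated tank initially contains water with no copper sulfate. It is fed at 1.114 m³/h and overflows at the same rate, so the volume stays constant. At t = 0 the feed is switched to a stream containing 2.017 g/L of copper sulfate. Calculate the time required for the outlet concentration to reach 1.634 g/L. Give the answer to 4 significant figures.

32.97 h

Species balance on the tank: V dC/dt = Q(C_in − C), so τ = V/Q = 19.8474 h.
C(t) = C_in + (C₀ − C_in) e^(−t/τ). Set C = 1.634 and solve for t:
e^(−t/τ) = (C − C_in)/(C₀ − C_in) = (1.634 − 2.017)/(0 − 2.017) = 0.189886
t = −τ ln(…) = 19.8474 × 1.66133 = 32.9731 h.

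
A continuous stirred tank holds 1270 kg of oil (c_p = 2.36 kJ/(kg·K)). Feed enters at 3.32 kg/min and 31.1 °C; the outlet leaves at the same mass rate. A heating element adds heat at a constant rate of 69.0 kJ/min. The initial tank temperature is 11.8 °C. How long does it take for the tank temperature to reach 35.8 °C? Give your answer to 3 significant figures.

736 min

M c_p dT/dt = ṁ c_p (T_in − T) + Q̇.
τ = M/ṁ = 382.53 min; T_ss = T_in + Q̇/(ṁ c_p) = 39.906 °C.
T(t) = T_ss + (T₀ − T_ss) e^(−t/τ). Set T = 35.8:
e^(−t/τ) = (35.8 − 39.906)/(11.8 − 39.906) = 0.14610
t = −382.53 · ln(0.14610) = 735.78 min.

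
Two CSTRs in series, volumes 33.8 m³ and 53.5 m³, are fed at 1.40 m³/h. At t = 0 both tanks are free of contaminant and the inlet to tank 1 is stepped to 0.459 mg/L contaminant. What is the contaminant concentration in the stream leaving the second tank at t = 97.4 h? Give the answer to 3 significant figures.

Time constants: τᵢ = Vᵢ/Q for each well-mixed tank.
τ₁ = 33.8/1.40 = 24.143 h; τ₂ = 53.5/1.40 = 38.214 h.
Tank 1: C₁ = C_in(1 − e^(−t/τ₁)). Tank 2 (τ₁ ≠ τ₂): C₂ = C_in[1 − (τ₁ e^(−t/τ₁) − τ₂ e^(−t/τ₂))/(τ₁ − τ₂)].
At t = 97.4: e^(−t/τ₁) = 0.017698, e^(−t/τ₂) = 0.078177.
C₂ = 0.459·[1 − (24.143·0.017698 − 38.214·0.078177)/(-14.071)] = 0.459·0.81806 = 0.37549 mg/L.

0.375 mg/L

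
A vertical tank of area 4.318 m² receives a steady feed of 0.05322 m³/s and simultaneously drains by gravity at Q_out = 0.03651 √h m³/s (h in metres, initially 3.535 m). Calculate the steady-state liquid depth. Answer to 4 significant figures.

Unsteady balance on liquid volume: A dh/dt = Q_in − 0.03651 √h. At steady state dh/dt = 0:
Q_in = 0.03651 √h_ss ⇒ √h_ss = 0.05322/0.03651 = 1.45768.
h_ss = 1.45768² = 2.12484 m. (Since h₀ = 3.535 m > h_ss, the level will fall toward this value.)

2.125 m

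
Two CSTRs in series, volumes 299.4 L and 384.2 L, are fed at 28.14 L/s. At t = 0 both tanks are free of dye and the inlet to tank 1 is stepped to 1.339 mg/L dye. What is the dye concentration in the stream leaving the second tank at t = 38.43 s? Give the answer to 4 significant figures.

Species balance on tank i: dCᵢ/dt = (Cᵢ₋₁ − Cᵢ)/τᵢ with τᵢ = Vᵢ/Q.
τ₁ = 299.4/28.14 = 10.6397 s; τ₂ = 384.2/28.14 = 13.6532 s.
Tank 1: C₁ = C_in(1 − e^(−t/τ₁)). Tank 2 (τ₁ ≠ τ₂): C₂ = C_in[1 − (τ₁ e^(−t/τ₁) − τ₂ e^(−t/τ₂))/(τ₁ − τ₂)].
At t = 38.43: e^(−t/τ₁) = 0.0269989, e^(−t/τ₂) = 0.0599207.
C₂ = 1.339·[1 − (10.6397·0.0269989 − 13.6532·0.0599207)/(-3.01350)] = 1.339·0.823843 = 1.10313 mg/L.

1.103 mg/L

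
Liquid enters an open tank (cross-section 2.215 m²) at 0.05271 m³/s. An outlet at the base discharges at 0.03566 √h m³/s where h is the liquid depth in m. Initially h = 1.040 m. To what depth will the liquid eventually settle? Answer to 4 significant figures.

Accumulation of liquid (constant cross-section A): A dh/dt = Q_in − 0.03566 √h. At steady state dh/dt = 0:
Q_in = 0.03566 √h_ss ⇒ √h_ss = 0.05271/0.03566 = 1.47813.
h_ss = 1.47813² = 2.18486 m. (Since h₀ = 1.040 m < h_ss, the level will rise toward this value.)

2.185 m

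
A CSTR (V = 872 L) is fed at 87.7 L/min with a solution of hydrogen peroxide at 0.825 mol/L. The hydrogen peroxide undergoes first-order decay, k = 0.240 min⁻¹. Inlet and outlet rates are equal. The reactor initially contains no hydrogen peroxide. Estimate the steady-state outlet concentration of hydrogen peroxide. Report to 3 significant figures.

Accumulation = in − out − consumed: V dC/dt = Q C_in − Q C − k V C.
Steady state (dC/dt = 0): C_ss = Q C_in/(Q + kV) = C_in/(1 + kV/Q).
C_ss = 87.7·0.825/(87.7 + 0.240·872) = 72.352/296.98 = 0.24363 mol/L.

0.244 mol/L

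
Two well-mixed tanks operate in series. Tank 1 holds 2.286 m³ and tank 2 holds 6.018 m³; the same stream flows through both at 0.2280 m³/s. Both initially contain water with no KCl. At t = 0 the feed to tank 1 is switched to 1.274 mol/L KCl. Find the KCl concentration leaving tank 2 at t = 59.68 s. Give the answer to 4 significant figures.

Each tank obeys Vᵢ dCᵢ/dt = Q(Cᵢ₋₁ − Cᵢ), so τᵢ = Vᵢ/Q.
τ₁ = 2.286/0.2280 = 10.0263 s; τ₂ = 6.018/0.2280 = 26.3947 s.
Tank 1: C₁ = C_in(1 − e^(−t/τ₁)). Tank 2 (τ₁ ≠ τ₂): C₂ = C_in[1 − (τ₁ e^(−t/τ₁) − τ₂ e^(−t/τ₂))/(τ₁ − τ₂)].
At t = 59.68: e^(−t/τ₁) = 0.00259976, e^(−t/τ₂) = 0.104240.
C₂ = 1.274·[1 − (10.0263·0.00259976 − 26.3947·0.104240)/(-16.3684)] = 1.274·0.833501 = 1.06188 mol/L.

1.062 mol/L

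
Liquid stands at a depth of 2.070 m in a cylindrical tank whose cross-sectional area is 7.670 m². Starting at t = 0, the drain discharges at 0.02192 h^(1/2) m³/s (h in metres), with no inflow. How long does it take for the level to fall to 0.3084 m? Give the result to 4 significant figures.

With no inflow, A dh/dt = −0.02192 √h.
∫ h^(−1/2) dh = −(0.02192/A) ∫ dt, giving 2√h = 2√h₀ − (0.02192/A) t.
t = 2A(√h₀ − √h)/0.02192 = 2·7.670·(√2.070 − √0.3084)/0.02192
  = 15.3400 × (1.43875 − 0.555338) / 0.02192 = 618.227 s.

618.2 s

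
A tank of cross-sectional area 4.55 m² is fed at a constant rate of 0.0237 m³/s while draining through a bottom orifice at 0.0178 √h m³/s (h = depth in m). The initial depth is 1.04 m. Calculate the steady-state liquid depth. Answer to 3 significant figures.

A dh/dt = Q_in − 0.0178 √h. Steady state requires inflow = outflow:
Q_in = 0.0178 √h_ss ⇒ √h_ss = 0.0237/0.0178 = 1.3315.
h_ss = 1.3315² = 1.7728 m. (Since h₀ = 1.04 m < h_ss, the level will rise toward this value.)

1.77 m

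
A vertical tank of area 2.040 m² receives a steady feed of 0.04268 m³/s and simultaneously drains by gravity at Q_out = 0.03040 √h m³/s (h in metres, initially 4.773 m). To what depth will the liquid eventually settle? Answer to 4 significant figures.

Accumulation of liquid (constant cross-section A): A dh/dt = Q_in − 0.03040 √h. At steady state dh/dt = 0:
Q_in = 0.03040 √h_ss ⇒ √h_ss = 0.04268/0.03040 = 1.40395.
h_ss = 1.40395² = 1.97107 m. (Since h₀ = 4.773 m > h_ss, the level will fall toward this value.)

1.971 m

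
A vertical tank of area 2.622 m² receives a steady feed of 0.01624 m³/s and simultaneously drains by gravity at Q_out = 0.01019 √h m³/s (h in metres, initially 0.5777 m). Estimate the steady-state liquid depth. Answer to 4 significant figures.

2.540 m

A dh/dt = Q_in − 0.01019 √h. Steady state requires inflow = outflow:
Q_in = 0.01019 √h_ss ⇒ √h_ss = 0.01624/0.01019 = 1.59372.
h_ss = 1.59372² = 2.53994 m. (Since h₀ = 0.5777 m < h_ss, the level will rise toward this value.)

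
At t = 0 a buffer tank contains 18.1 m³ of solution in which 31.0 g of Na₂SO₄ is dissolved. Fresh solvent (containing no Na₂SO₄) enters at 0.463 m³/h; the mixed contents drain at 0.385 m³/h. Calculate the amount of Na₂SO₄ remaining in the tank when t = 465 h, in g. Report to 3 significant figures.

0.136 g

Let m(t) be the amount of Na₂SO₄. Volume: V(t) = V₀ + (Q_in − Q_out) t = 18.1 + 0.078000 t; V(465) = 54.370 m³.
Solute balance: dm/dt = 0 − Q_out C = −Q_out m/V(t).
Separate: dm/m = −Q_out dt/V(t) ⇒ ln(m/m₀) = −(Q_out/(Q_in−Q_out)) ln(V/V₀).
m = m₀ (V₀/V)^(Q_out/(Q_in−Q_out)) = 31.0 × (18.1/54.370)^(4.9359) = 0.13601 g.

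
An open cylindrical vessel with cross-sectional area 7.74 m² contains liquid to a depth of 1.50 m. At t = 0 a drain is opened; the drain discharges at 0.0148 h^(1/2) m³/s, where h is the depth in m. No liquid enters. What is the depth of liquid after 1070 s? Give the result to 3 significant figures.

A dh/dt = −Q_out = −0.0148 √h.
∫ h^(−1/2) dh = −(0.0148/A) ∫ dt, giving 2√h = 2√h₀ − (0.0148/A) t.
√h = √1.50 − 0.0148·1070/(2·7.74) = 1.2247 − 1.0230 = 0.20175.
h = 0.20175² = 0.040702 m.

0.0407 m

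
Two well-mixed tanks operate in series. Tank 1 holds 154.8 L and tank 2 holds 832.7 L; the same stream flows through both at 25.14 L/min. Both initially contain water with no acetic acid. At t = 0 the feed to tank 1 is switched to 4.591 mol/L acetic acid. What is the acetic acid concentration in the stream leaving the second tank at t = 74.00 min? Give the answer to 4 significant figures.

Time constants: τᵢ = Vᵢ/Q for each well-mixed tank.
τ₁ = 154.8/25.14 = 6.15752 min; τ₂ = 832.7/25.14 = 33.1225 min.
Solving the cascade with C₁(0)=C₂(0)=0 gives C₂(t) = C_in[1 − (τ₁ e^(−t/τ₁) − τ₂ e^(−t/τ₂))/(τ₁ − τ₂)].
At t = 74.00: e^(−t/τ₁) = 6.03564e-06, e^(−t/τ₂) = 0.107085.
C₂ = 4.591·[1 − (6.15752·6.03564e-06 − 33.1225·0.107085)/(-26.9650)] = 4.591·0.868463 = 3.98711 mol/L.

3.987 mol/L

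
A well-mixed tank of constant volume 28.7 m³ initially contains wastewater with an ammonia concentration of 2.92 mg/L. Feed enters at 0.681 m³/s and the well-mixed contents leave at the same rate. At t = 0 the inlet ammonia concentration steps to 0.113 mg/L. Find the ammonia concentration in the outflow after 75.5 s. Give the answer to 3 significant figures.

0.581 mg/L

Mass balance on the solute (V constant): V dC/dt = Q(C_in − C).
Time constant τ = V/Q = 28.7/0.681 = 42.144 s.
Integrating: C(t) = C_in + (C₀ − C_in) e^(−t/τ).
C(75.5) = 0.113 + (2.92 − 0.113)·e^(−75.5/42.144) = 0.113 + (2.8070)·0.16671 = 0.58096 mg/L.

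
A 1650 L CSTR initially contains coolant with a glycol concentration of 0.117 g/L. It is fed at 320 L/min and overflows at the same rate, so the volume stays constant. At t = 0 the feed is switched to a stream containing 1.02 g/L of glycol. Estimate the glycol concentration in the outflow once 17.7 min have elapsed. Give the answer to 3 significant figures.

Accumulation = in − out for the solute gives V dC/dt = Q(C_in − C).
Rewrite as dC/dt + C/τ = C_in/τ, τ = V/Q = 5.1562 min.
Solution: C(t) = C_in + (C₀ − C_in) e^(−t/τ).
C(17.7) = 1.02 + (0.117 − 1.02)·e^(−17.7/5.1562) = 1.02 + (-0.90300)·0.032299 = 0.99083 g/L.

0.991 g/L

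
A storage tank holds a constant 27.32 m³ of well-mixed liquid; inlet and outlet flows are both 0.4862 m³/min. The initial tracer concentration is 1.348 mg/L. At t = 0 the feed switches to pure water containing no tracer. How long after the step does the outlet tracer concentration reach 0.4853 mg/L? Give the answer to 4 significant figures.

57.41 min

Species balance: V dC/dt = Q(C_in − C) ⇒ τ = V/Q = 56.1909 min.
C(t) = C_in + (C₀ − C_in) e^(−t/τ). Set C = 0.4853 and solve for t:
e^(−t/τ) = (C − C_in)/(C₀ − C_in) = (0.4853 − 0)/(1.348 − 0) = 0.360015
t = −τ ln(…) = 56.1909 × 1.02161 = 57.4052 min.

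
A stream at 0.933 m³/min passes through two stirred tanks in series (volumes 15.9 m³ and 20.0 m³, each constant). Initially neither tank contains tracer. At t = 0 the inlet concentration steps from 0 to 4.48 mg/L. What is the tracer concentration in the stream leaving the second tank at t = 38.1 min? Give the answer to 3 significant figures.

Each tank obeys Vᵢ dCᵢ/dt = Q(Cᵢ₋₁ − Cᵢ), so τᵢ = Vᵢ/Q.
τ₁ = 15.9/0.933 = 17.042 min; τ₂ = 20.0/0.933 = 21.436 min.
Tank 1: C₁ = C_in(1 − e^(−t/τ₁)). Tank 2 (τ₁ ≠ τ₂): C₂ = C_in[1 − (τ₁ e^(−t/τ₁) − τ₂ e^(−t/τ₂))/(τ₁ − τ₂)].
At t = 38.1: e^(−t/τ₁) = 0.10692, e^(−t/τ₂) = 0.16908.
C₂ = 4.48·[1 − (17.042·0.10692 − 21.436·0.16908)/(-4.3944)] = 4.48·0.58984 = 2.6425 mg/L.

2.64 mg/L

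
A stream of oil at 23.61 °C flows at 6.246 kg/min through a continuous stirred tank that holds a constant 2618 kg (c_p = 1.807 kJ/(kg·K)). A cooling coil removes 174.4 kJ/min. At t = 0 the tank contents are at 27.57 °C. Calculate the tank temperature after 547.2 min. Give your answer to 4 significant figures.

13.42 °C

M c_p dT/dt = ṁ c_p (T_in − T) − Q̇.
τ = M/ṁ = 419.148 min; T_ss = T_in − Q̇/(ṁ c_p) = 23.61 − 174.4/(6.246·1.807) = 8.15794 °C.
Solution: T(t) = T_ss + (T₀ − T_ss) e^(−t/τ).
T(547.2) = 8.15794 + (19.4121)·e^(−547.2/419.148) = 8.15794 + (19.4121)·0.271036 = 13.4193 °C.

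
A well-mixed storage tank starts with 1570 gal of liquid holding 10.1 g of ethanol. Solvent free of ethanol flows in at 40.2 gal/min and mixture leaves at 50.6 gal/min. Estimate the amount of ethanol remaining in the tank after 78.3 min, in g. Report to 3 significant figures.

Total volume: dV/dt = Q_in − Q_out = -10.400 gal/min, so V(t) = 1570 − 10.400 t and V(78.3) = 755.68 gal.
No ethanol enters, so dm/dt = −Q_out · (m/V).
Separate: dm/m = −Q_out dt/V(t) ⇒ ln(m/m₀) = −(Q_out/(Q_in−Q_out)) ln(V/V₀).
m = m₀ (V₀/V)^(Q_out/(Q_in−Q_out)) = 10.1 × (1570/755.68)^(-4.8654) = 0.28791 g.

0.288 g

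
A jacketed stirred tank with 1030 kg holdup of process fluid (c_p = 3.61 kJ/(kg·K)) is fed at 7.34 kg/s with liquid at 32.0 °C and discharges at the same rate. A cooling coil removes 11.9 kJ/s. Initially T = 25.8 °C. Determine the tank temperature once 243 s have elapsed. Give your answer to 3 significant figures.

30.5 °C

First-law balance (no shaft work): M c_p dT/dt = ṁ c_p (T_in − T) − 11.9.
Rearrange: dT/dt = (T_ss − T)/τ with τ = M/ṁ = 140.33 s and T_ss = T_in − Q̇/(ṁ c_p) = 31.551 °C.
This is linear first-order; T(t) = T_ss + (T₀ − T_ss) e^(−t/τ).
T(243) = 31.551 + (-5.7509)·e^(−243/140.33) = 31.551 + (-5.7509)·0.17699 = 30.533 °C.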